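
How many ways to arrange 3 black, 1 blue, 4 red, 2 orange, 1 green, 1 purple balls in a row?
12! / (3! × 1! × 4! × 2! × 1! × 1!) = 1663200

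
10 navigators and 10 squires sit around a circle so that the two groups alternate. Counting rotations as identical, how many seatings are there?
Fix one of the navigators: (10-1)! ways for the remaining navigators, × 10! ways for the squires = 362880 × 3628800 = 1316818944000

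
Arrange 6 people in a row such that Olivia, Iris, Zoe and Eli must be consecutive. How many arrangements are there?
Treat the 4 as one block: (6-4+1)! × 4! = 6 × 24 = 144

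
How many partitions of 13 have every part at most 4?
Let r_j(i) = number of partitions of i into parts ≤ j, for i = 0..13. r_1(i) = 1 for all i; r_j(i) = r_{j-1}(i) + r_j(i-j). Rows j = 2..4: ≤2: 1 1 2 2 3 3 4 4 5 5 6 6 7 7; ≤3: 1 1 2 3 4 5 7 8 10 12 14 16 19 21; ≤4: 1 1 2 3 5 6 9 11 15 18 23 27 34 39. r_4(13) = 39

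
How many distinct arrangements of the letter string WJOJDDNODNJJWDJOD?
17! / (2! × 3! × 5! × 2! × 5!) = 1029188160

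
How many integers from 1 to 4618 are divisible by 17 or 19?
⌊4618/17⌋ + ⌊4618/19⌋ - ⌊4618/323⌋ = 271 + 243 - 14 = 500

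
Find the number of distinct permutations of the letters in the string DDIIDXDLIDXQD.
13! / (3! × 1! × 2! × 6! × 1!) = 720720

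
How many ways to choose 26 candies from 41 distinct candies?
C(41,26) = 41!/(26!×15!) = 63432274896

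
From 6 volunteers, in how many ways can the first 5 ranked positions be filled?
P(6,5) = 6!/(6-5)! = 720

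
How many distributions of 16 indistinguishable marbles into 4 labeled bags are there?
C(16+4-1, 4-1) = C(19, 3) = 969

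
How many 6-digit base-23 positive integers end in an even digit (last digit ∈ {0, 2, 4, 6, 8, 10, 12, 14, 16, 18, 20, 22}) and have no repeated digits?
Last∈{0,2,4,6,8,10,12,14,16,18,20,22}. Last=0: 3160080. Last nonzero: 11×21×P(21,4) = 33180840. Total = 36340920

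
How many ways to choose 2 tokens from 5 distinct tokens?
C(5,2) = 5!/(2!×3!) = 10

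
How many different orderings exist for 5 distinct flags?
5! = 120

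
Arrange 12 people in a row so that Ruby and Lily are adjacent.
Treat as block: (12-1)! × 2! = 39916800 × 2 = 79833600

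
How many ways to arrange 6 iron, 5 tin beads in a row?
11! / (6! × 5!) = 462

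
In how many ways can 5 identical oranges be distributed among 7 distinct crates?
C(5+7-1, 7-1) = C(11, 6) = 462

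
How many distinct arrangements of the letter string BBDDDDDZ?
8! / (2! × 5! × 1!) = 168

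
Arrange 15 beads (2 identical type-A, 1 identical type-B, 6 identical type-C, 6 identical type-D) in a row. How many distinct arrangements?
15! / (2! × 1! × 6! × 6!) = 1261260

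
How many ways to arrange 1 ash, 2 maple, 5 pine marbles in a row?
8! / (1! × 2! × 5!) = 168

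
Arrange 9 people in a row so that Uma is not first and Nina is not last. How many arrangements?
By inclusion-exclusion: 9! - 2×(9-1)! + (9-2)! = 362880 - 80640 + 5040 = 287280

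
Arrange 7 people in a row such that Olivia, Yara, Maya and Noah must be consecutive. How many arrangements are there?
Treat the 4 as one block: (7-4+1)! × 4! = 24 × 24 = 576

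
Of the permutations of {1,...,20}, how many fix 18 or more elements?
Exactly j fixed points: C(20,j)·!(20-j); sum over j ≥ 18 (derangement numbers via !m = (m-1)·(!(m-1) + !(m-2)): !0..!2 = 1, 0, 1). Σ_{j=18}^{20} C(20,j)·!(20-j) = C(20,18)·!2 + C(20,19)·!1 + C(20,20)·!0 = 190·1 + 20·0 + 1·1 = 191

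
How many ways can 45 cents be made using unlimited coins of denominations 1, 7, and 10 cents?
Coefficient of x^45 in 1/(1-x^1) · 1/(1-x^7) · 1/(1-x^10). Case on j = number of 10-cent coins (j = 0..4); remainder r = 45 - 10j is made from {1,7} in ⌊r/7⌋+1 ways. r = 45, 35, 25, 15, 5 → 7 + 6 + 4 + 3 + 1 = 21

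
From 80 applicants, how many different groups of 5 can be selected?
C(80,5) = 80!/(5!×75!) = 24040016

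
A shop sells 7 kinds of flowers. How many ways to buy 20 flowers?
C(20+7-1, 7-1) = C(26, 6) = 230230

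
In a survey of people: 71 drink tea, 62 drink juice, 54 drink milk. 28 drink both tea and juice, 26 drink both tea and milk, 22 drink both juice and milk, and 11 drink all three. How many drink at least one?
|A∪B∪C| = 71+62+54-28-26-22+11 = 122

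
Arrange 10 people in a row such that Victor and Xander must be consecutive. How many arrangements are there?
Treat the 2 as one block: (10-2+1)! × 2! = 362880 × 2 = 725760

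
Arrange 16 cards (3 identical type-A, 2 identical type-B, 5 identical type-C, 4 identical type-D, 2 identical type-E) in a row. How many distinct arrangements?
16! / (3! × 2! × 5! × 4! × 2!) = 302702400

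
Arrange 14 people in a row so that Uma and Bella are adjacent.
Treat as block: (14-1)! × 2! = 6227020800 × 2 = 12454041600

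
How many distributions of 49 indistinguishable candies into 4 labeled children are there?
C(49+4-1, 4-1) = C(52, 3) = 22100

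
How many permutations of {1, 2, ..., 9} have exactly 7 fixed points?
Choose the 7 fixed points C(9,7) = 36, derange the rest: !2 = Σ_{j=0}^{2} (-1)^j·2!/j! = 2 - 2 + 1 = 1. Product = 36 × 1 = 36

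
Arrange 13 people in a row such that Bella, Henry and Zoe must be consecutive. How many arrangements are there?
Treat the 3 as one block: (13-3+1)! × 3! = 39916800 × 6 = 239500800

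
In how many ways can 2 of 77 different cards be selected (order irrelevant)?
C(77,2) = 77!/(2!×75!) = 2926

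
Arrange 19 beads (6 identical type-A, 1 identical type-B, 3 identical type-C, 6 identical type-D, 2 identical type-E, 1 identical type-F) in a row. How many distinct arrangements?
19! / (6! × 1! × 3! × 6! × 2! × 1!) = 19554575040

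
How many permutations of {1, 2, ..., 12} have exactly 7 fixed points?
Choose the 7 fixed points C(12,7) = 792, derange the rest: !5 = Σ_{j=0}^{5} (-1)^j·5!/j! = 120 - 120 + 60 - 20 + 5 - 1 = 44. Product = 792 × 44 = 34848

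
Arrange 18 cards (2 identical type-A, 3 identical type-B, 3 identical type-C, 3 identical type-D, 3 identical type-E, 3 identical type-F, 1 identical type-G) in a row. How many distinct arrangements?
18! / (2! × 3! × 3! × 3! × 3! × 3! × 1!) = 411675264000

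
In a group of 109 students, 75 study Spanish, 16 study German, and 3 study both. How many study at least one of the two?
|A∪B| = |A| + |B| - |A∩B| = 75 + 16 - 3 = 88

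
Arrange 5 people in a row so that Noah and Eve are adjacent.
Treat as block: (5-1)! × 2! = 24 × 2 = 48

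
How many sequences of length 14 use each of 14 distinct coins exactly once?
14! = 87178291200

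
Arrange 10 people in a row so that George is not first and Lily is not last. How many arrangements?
By inclusion-exclusion: 10! - 2×(10-1)! + (10-2)! = 3628800 - 725760 + 40320 = 2943360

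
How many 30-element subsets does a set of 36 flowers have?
C(36,30) = 36!/(30!×6!) = 1947792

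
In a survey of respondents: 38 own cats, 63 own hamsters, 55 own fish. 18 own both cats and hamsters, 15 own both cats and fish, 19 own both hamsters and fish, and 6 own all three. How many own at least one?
|A∪B∪C| = 38+63+55-18-15-19+6 = 110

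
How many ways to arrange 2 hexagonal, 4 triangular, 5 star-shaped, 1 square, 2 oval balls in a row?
14! / (2! × 4! × 5! × 1! × 2!) = 7567560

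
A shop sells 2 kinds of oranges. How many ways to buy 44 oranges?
C(44+2-1, 2-1) = C(45, 1) = 45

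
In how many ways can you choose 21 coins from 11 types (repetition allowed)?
C(21+11-1, 11-1) = C(31, 10) = 44352165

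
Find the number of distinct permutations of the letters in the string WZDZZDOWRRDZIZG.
15! / (1! × 3! × 1! × 2! × 1! × 5! × 2!) = 454053600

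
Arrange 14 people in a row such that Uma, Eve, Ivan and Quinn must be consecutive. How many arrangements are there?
Treat the 4 as one block: (14-4+1)! × 4! = 39916800 × 24 = 958003200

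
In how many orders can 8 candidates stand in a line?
8! = 40320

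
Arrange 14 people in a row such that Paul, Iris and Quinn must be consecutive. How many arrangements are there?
Treat the 3 as one block: (14-3+1)! × 3! = 479001600 × 6 = 2874009600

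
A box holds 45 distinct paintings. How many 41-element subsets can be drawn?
C(45,41) = 45!/(41!×4!) = 148995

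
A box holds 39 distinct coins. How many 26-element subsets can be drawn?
C(39,26) = 39!/(26!×13!) = 8122425444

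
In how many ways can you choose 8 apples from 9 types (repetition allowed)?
C(8+9-1, 9-1) = C(16, 8) = 12870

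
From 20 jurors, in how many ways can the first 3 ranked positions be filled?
P(20,3) = 20!/(20-3)! = 6840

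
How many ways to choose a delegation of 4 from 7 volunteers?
C(7,4) = 7!/(4!×3!) = 35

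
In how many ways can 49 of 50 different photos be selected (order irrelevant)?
C(50,49) = 50!/(49!×1!) = 50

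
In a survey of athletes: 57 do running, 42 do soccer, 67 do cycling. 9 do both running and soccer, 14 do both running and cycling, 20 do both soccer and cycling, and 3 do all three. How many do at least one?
|A∪B∪C| = 57+42+67-9-14-20+3 = 126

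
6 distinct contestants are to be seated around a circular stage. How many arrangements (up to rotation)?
Circular: fix one position, arrange the rest. (6-1)! = 120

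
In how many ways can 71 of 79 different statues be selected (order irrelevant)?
C(79,71) = 79!/(71!×8!) = 26088783435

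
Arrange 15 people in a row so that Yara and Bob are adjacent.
Treat as block: (15-1)! × 2! = 87178291200 × 2 = 174356582400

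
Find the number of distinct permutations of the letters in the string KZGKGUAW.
8! / (2! × 1! × 2! × 1! × 1! × 1!) = 10080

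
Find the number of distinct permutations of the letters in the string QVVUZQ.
6! / (1! × 2! × 2! × 1!) = 180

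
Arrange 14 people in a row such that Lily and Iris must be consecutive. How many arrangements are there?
Treat the 2 as one block: (14-2+1)! × 2! = 6227020800 × 2 = 12454041600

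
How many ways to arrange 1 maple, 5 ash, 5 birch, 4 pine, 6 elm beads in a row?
21! / (1! × 5! × 5! × 4! × 6!) = 205323037920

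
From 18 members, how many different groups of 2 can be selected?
C(18,2) = 18!/(2!×16!) = 153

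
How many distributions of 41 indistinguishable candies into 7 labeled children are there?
C(41+7-1, 7-1) = C(47, 6) = 10737573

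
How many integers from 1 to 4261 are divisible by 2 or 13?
⌊4261/2⌋ + ⌊4261/13⌋ - ⌊4261/26⌋ = 2130 + 327 - 163 = 2294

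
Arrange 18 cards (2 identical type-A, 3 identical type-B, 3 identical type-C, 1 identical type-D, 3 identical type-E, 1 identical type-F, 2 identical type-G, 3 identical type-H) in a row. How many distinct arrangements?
18! / (2! × 3! × 3! × 1! × 3! × 1! × 2! × 3!) = 1235025792000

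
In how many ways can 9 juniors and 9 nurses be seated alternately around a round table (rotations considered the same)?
Fix one of the juniors: (9-1)! ways for the remaining juniors, × 9! ways for the nurses = 40320 × 362880 = 14631321600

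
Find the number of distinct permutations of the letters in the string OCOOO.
5! / (1! × 4!) = 5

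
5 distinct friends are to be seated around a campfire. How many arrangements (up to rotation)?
Circular: fix one position, arrange the rest. (5-1)! = 24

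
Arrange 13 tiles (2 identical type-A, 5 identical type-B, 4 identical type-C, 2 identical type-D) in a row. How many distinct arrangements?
13! / (2! × 5! × 4! × 2!) = 540540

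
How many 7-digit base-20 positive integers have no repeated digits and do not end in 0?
Last digit: 19 nonzero choices. First digit: 18 (nonzero, ≠last). Middle 5: P(18,5) = 1028160. Total = 351630720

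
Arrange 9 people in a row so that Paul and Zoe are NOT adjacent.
Total - adjacent = 9! - (9-1)!×2 = 362880 - 80640 = 282240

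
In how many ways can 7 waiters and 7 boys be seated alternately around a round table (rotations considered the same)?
Fix one of the waiters: (7-1)! ways for the remaining waiters, × 7! ways for the boys = 720 × 5040 = 3628800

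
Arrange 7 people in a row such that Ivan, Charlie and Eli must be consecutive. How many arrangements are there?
Treat the 3 as one block: (7-3+1)! × 3! = 120 × 6 = 720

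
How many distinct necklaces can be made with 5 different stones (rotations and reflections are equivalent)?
(5-1)!/2 = 24/2 = 12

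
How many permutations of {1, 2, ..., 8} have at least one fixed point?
Complement of the derangements. !8 = Σ_{j=0}^{8} (-1)^j·8!/j! = 40320 - 40320 + 20160 - 6720 + 1680 - 336 + 56 - 8 + 1 = 14833. 8! - !8 = 40320 - 14833 = 25487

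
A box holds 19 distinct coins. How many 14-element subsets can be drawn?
C(19,14) = 19!/(14!×5!) = 11628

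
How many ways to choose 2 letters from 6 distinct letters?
C(6,2) = 6!/(2!×4!) = 15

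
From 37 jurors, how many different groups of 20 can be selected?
C(37,20) = 37!/(20!×17!) = 15905368710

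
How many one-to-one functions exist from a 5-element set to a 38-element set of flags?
P(38,5) = 38!/(38-5)! = 60233040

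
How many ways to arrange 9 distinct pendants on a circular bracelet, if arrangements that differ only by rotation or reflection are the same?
(9-1)!/2 = 40320/2 = 20160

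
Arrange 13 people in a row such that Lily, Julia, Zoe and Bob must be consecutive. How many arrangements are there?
Treat the 4 as one block: (13-4+1)! × 4! = 3628800 × 24 = 87091200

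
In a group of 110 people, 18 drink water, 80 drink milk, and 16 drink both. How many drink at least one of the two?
|A∪B| = |A| + |B| - |A∩B| = 18 + 80 - 16 = 82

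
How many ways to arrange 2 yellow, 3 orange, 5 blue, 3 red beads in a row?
13! / (2! × 3! × 5! × 3!) = 720720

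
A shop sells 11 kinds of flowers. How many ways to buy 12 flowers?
C(12+11-1, 11-1) = C(22, 10) = 646646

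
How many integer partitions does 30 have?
Pentagonal recurrence p(n) = p(n-1) + p(n-2) - p(n-5) - p(n-7) + p(n-12) + p(n-15) - ... gives p(0..29) = 1, 1, 2, 3, 5, 7, 11, 15, 22, 30, 42, 56, 77, 101, 135, 176, 231, 297, 385, 490, 627, 792, 1002, 1255, 1575, 1958, 2436, 3010, 3718, 4565. p(30) = p(29) + p(28) - p(25) - p(23) + p(18) + p(15) - p(8) - p(4) = 4565 + 3718 - 1958 - 1255 + 385 + 176 - 22 - 5 = 5604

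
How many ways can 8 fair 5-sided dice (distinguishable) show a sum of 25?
Coefficient of x^25 in (x + x² + ... + x^5)^8. By inclusion-exclusion on dice exceeding 5: Σ_j (-1)^j C(8,j)·C(25-1-5j, 7) = C(8,0)·C(24,7) - C(8,1)·C(19,7) + C(8,2)·C(14,7) - C(8,3)·C(9,7) = 1·346104 - 8·50388 + 28·3432 - 56·36 = 37080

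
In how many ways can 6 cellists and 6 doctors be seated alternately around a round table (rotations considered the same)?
Fix one of the cellists: (6-1)! ways for the remaining cellists, × 6! ways for the doctors = 120 × 720 = 86400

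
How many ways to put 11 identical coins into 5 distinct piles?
C(11+5-1, 5-1) = C(15, 4) = 1365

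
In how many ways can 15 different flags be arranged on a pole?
15! = 1307674368000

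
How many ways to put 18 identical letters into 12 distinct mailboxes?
C(18+12-1, 12-1) = C(29, 11) = 34597290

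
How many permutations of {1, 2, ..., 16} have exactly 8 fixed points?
Choose the 8 fixed points C(16,8) = 12870, derange the rest: !8 = Σ_{j=0}^{8} (-1)^j·8!/j! = 40320 - 40320 + 20160 - 6720 + 1680 - 336 + 56 - 8 + 1 = 14833. Product = 12870 × 14833 = 190900710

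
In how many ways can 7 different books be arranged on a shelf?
7! = 5040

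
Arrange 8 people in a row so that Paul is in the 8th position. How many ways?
Fix one position: (8-1)! = 5040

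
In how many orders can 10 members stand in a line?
10! = 3628800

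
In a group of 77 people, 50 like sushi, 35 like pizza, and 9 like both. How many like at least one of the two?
|A∪B| = |A| + |B| - |A∩B| = 50 + 35 - 9 = 76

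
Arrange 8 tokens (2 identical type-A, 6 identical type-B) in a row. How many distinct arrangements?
8! / (2! × 6!) = 28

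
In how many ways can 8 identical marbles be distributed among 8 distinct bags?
C(8+8-1, 8-1) = C(15, 7) = 6435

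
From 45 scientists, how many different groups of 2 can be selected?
C(45,2) = 45!/(2!×43!) = 990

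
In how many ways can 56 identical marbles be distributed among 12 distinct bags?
C(56+12-1, 12-1) = C(67, 11) = 1285063345176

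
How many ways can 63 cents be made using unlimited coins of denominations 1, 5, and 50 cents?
Coefficient of x^63 in 1/(1-x^1) · 1/(1-x^5) · 1/(1-x^50). Case on j = number of 50-cent coins (j = 0..1); remainder r = 63 - 50j is made from {1,5} in ⌊r/5⌋+1 ways. r = 63, 13 → 13 + 3 = 16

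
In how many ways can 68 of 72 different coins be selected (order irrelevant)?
C(72,68) = 72!/(68!×4!) = 1028790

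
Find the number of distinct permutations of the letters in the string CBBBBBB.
7! / (6! × 1!) = 7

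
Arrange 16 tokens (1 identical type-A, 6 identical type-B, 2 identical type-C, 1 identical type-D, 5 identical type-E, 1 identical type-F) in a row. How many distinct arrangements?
16! / (1! × 6! × 2! × 1! × 5! × 1!) = 121080960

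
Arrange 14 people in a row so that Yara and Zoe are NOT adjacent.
Total - adjacent = 14! - (14-1)!×2 = 87178291200 - 12454041600 = 74724249600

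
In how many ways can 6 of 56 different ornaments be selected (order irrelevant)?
C(56,6) = 56!/(6!×50!) = 32468436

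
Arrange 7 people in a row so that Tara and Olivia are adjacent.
Treat as block: (7-1)! × 2! = 720 × 2 = 1440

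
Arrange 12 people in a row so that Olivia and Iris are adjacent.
Treat as block: (12-1)! × 2! = 39916800 × 2 = 79833600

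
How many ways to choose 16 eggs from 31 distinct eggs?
C(31,16) = 31!/(16!×15!) = 300540195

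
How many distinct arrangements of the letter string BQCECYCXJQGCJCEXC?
17! / (2! × 2! × 2! × 6! × 1! × 2! × 1! × 1!) = 30875644800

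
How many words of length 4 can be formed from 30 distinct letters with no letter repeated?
P(30,4) = 30!/(30-4)! = 657720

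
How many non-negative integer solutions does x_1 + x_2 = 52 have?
C(52+2-1, 2-1) = C(53, 1) = 53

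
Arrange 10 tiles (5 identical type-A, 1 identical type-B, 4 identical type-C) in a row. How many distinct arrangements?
10! / (5! × 1! × 4!) = 1260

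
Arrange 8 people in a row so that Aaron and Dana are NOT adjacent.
Total - adjacent = 8! - (8-1)!×2 = 40320 - 10080 = 30240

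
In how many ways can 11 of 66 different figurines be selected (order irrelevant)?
C(66,11) = 66!/(11!×55!) = 1074082795968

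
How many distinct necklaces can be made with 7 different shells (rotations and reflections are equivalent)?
(7-1)!/2 = 720/2 = 360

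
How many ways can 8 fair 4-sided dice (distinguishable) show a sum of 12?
Coefficient of x^12 in (x + x² + ... + x^4)^8. By inclusion-exclusion on dice exceeding 4: Σ_j (-1)^j C(8,j)·C(12-1-4j, 7) = C(8,0)·C(11,7) - C(8,1)·C(7,7) = 1·330 - 8·1 = 322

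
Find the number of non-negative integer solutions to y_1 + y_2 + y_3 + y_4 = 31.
C(31+4-1, 4-1) = C(34, 3) = 5984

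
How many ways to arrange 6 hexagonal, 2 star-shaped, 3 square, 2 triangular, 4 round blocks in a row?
17! / (6! × 2! × 3! × 2! × 4!) = 857656800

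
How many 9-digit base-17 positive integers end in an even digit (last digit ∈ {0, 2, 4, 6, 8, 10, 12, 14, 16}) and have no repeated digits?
Last∈{0,2,4,6,8,10,12,14,16}. Last=0: 518918400. Last nonzero: 8×15×P(15,7) = 3891888000. Total = 4410806400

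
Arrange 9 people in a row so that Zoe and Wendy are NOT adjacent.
Total - adjacent = 9! - (9-1)!×2 = 362880 - 80640 = 282240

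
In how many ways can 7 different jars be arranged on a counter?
7! = 5040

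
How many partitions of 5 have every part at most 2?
Let r_j(i) = number of partitions of i into parts ≤ j, for i = 0..5. r_1(i) = 1 for all i; r_j(i) = r_{j-1}(i) + r_j(i-j). Rows j = 2..2: ≤2: 1 1 2 2 3 3. r_2(5) = 3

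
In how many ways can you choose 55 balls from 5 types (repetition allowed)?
C(55+5-1, 5-1) = C(59, 4) = 455126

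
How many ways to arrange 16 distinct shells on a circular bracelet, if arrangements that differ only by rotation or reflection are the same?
(16-1)!/2 = 1307674368000/2 = 653837184000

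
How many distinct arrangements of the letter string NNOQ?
4! / (2! × 1! × 1!) = 12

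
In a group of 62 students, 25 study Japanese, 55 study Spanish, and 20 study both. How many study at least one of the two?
|A∪B| = |A| + |B| - |A∩B| = 25 + 55 - 20 = 60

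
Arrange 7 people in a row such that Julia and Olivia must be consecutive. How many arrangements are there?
Treat the 2 as one block: (7-2+1)! × 2! = 720 × 2 = 1440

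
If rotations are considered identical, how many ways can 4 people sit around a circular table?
Circular: fix one position, arrange the rest. (4-1)! = 6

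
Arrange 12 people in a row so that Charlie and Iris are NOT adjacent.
Total - adjacent = 12! - (12-1)!×2 = 479001600 - 79833600 = 399168000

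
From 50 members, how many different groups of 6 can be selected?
C(50,6) = 50!/(6!×44!) = 15890700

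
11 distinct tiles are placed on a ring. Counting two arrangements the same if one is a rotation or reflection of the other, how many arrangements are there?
(11-1)!/2 = 3628800/2 = 1814400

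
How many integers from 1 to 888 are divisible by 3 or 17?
⌊888/3⌋ + ⌊888/17⌋ - ⌊888/51⌋ = 296 + 52 - 17 = 331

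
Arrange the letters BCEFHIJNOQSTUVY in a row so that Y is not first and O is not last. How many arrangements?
By inclusion-exclusion: 15! - 2×(15-1)! + (15-2)! = 1307674368000 - 174356582400 + 6227020800 = 1139544806400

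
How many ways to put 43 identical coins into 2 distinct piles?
C(43+2-1, 2-1) = C(44, 1) = 44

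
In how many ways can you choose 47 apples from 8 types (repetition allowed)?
C(47+8-1, 8-1) = C(54, 7) = 177100560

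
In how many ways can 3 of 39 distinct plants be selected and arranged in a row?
P(39,3) = 39!/(39-3)! = 54834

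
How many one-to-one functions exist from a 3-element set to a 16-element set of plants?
P(16,3) = 16!/(16-3)! = 3360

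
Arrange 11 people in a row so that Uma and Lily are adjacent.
Treat as block: (11-1)! × 2! = 3628800 × 2 = 7257600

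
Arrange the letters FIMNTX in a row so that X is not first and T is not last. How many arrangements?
By inclusion-exclusion: 6! - 2×(6-1)! + (6-2)! = 720 - 240 + 24 = 504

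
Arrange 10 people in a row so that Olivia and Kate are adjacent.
Treat as block: (10-1)! × 2! = 362880 × 2 = 725760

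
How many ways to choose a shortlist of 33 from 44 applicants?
C(44,33) = 44!/(33!×11!) = 7669339132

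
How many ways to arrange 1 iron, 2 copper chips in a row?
3! / (1! × 2!) = 3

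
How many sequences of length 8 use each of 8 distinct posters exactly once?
8! = 40320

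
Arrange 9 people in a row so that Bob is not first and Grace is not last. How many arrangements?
By inclusion-exclusion: 9! - 2×(9-1)! + (9-2)! = 362880 - 80640 + 5040 = 287280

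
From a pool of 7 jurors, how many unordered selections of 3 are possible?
C(7,3) = 7!/(3!×4!) = 35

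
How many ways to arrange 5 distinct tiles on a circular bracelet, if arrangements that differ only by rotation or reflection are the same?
(5-1)!/2 = 24/2 = 12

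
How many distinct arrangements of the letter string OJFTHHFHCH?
10! / (1! × 2! × 1! × 1! × 1! × 4!) = 75600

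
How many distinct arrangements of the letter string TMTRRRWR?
8! / (4! × 1! × 2! × 1!) = 840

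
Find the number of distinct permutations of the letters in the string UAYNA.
5! / (1! × 1! × 2! × 1!) = 60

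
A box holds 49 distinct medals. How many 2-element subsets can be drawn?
C(49,2) = 49!/(2!×47!) = 1176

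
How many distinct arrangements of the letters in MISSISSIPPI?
11! / (1! × 4! × 4! × 2!) = 34650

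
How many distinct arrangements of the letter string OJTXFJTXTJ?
10! / (3! × 3! × 1! × 2! × 1!) = 50400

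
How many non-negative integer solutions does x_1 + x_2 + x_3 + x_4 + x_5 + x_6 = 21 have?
C(21+6-1, 6-1) = C(26, 5) = 65780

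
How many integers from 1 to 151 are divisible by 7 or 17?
⌊151/7⌋ + ⌊151/17⌋ - ⌊151/119⌋ = 21 + 8 - 1 = 28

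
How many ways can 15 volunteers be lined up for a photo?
15! = 1307674368000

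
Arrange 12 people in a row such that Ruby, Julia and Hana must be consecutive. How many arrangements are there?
Treat the 3 as one block: (12-3+1)! × 3! = 3628800 × 6 = 21772800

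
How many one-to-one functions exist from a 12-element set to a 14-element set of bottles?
P(14,12) = 14!/(14-12)! = 43589145600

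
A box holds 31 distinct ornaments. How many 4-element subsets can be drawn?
C(31,4) = 31!/(4!×27!) = 31465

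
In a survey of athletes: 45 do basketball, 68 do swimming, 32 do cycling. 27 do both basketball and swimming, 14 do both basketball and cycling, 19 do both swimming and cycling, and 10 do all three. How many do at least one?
|A∪B∪C| = 45+68+32-27-14-19+10 = 95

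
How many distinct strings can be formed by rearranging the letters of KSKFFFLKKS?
10! / (2! × 1! × 4! × 3!) = 12600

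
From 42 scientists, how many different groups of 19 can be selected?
C(42,19) = 42!/(19!×23!) = 446775310800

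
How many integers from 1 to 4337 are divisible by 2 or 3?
⌊4337/2⌋ + ⌊4337/3⌋ - ⌊4337/6⌋ = 2168 + 1445 - 722 = 2891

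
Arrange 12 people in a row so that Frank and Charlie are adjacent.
Treat as block: (12-1)! × 2! = 39916800 × 2 = 79833600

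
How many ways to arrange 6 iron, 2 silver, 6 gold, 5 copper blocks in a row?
19! / (6! × 2! × 6! × 5!) = 977728752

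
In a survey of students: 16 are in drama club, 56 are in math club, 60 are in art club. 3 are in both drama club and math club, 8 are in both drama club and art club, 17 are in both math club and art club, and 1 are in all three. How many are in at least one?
|A∪B∪C| = 16+56+60-3-8-17+1 = 105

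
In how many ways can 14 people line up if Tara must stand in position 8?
Fix one position: (14-1)! = 6227020800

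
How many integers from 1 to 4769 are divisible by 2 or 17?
⌊4769/2⌋ + ⌊4769/17⌋ - ⌊4769/34⌋ = 2384 + 280 - 140 = 2524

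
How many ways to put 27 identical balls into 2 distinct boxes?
C(27+2-1, 2-1) = C(28, 1) = 28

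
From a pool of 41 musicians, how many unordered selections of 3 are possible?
C(41,3) = 41!/(3!×38!) = 10660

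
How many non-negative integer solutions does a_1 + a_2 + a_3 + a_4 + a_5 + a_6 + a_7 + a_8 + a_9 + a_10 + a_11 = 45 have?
C(45+11-1, 11-1) = C(55, 10) = 29248649430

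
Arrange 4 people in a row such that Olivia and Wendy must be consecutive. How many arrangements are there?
Treat the 2 as one block: (4-2+1)! × 2! = 6 × 2 = 12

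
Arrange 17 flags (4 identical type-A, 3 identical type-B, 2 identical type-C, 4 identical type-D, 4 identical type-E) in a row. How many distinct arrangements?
17! / (4! × 3! × 2! × 4! × 4!) = 2144142000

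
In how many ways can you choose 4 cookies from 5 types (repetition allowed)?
C(4+5-1, 5-1) = C(8, 4) = 70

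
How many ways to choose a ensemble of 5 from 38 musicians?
C(38,5) = 38!/(5!×33!) = 501942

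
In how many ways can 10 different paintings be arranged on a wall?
10! = 3628800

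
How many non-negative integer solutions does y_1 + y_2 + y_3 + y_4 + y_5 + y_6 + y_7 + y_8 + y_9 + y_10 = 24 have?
C(24+10-1, 10-1) = C(33, 9) = 38567100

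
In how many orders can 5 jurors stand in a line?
5! = 120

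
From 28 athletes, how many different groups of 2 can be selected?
C(28,2) = 28!/(2!×26!) = 378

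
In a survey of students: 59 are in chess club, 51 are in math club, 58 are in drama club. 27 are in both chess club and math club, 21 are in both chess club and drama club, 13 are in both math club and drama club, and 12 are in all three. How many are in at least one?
|A∪B∪C| = 59+51+58-27-21-13+12 = 119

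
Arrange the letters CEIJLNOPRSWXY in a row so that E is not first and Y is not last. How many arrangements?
By inclusion-exclusion: 13! - 2×(13-1)! + (13-2)! = 6227020800 - 958003200 + 39916800 = 5308934400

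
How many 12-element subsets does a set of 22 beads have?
C(22,12) = 22!/(12!×10!) = 646646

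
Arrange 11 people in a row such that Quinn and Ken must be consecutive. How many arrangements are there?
Treat the 2 as one block: (11-2+1)! × 2! = 3628800 × 2 = 7257600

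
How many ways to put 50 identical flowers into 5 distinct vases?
C(50+5-1, 5-1) = C(54, 4) = 316251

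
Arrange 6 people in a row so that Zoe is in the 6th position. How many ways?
Fix one position: (6-1)! = 120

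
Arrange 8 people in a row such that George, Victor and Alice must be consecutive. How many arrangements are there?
Treat the 3 as one block: (8-3+1)! × 3! = 720 × 6 = 4320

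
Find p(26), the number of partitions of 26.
Pentagonal recurrence p(n) = p(n-1) + p(n-2) - p(n-5) - p(n-7) + p(n-12) + p(n-15) - ... gives p(0..25) = 1, 1, 2, 3, 5, 7, 11, 15, 22, 30, 42, 56, 77, 101, 135, 176, 231, 297, 385, 490, 627, 792, 1002, 1255, 1575, 1958. p(26) = p(25) + p(24) - p(21) - p(19) + p(14) + p(11) - p(4) - p(0) = 1958 + 1575 - 792 - 490 + 135 + 56 - 5 - 1 = 2436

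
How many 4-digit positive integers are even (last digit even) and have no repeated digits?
Last∈{0,2,4,6,8}. Last=0: 504. Last nonzero: 4×8×P(8,2) = 1792. Total = 2296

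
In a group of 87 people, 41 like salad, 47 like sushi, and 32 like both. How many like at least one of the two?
|A∪B| = |A| + |B| - |A∩B| = 41 + 47 - 32 = 56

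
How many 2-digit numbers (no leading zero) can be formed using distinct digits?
First digit: 9 choices (nonzero). Then descending: 9 × 9 = 81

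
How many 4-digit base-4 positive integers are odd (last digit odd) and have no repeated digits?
Last∈{1,3}. Last=0: 0. Last nonzero: 2×2×P(2,2) = 8. Total = 8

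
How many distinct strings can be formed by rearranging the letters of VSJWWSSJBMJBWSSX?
16! / (1! × 2! × 1! × 1! × 5! × 3! × 3!) = 2421619200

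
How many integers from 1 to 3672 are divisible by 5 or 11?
⌊3672/5⌋ + ⌊3672/11⌋ - ⌊3672/55⌋ = 734 + 333 - 66 = 1001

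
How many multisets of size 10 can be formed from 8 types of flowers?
C(10+8-1, 8-1) = C(17, 7) = 19448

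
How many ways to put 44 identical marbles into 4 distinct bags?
C(44+4-1, 4-1) = C(47, 3) = 16215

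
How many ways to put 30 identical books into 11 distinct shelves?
C(30+11-1, 11-1) = C(40, 10) = 847660528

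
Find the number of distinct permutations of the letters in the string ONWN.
4! / (1! × 2! × 1!) = 12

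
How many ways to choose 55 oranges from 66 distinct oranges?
C(66,55) = 66!/(55!×11!) = 1074082795968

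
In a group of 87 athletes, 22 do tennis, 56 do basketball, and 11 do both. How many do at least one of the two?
|A∪B| = |A| + |B| - |A∩B| = 22 + 56 - 11 = 67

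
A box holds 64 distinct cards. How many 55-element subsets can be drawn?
C(64,55) = 64!/(55!×9!) = 27540584512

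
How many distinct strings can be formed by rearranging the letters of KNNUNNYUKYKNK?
13! / (5! × 2! × 4! × 2!) = 540540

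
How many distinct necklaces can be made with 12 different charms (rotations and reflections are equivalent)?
(12-1)!/2 = 39916800/2 = 19958400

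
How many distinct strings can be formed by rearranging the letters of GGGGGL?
6! / (5! × 1!) = 6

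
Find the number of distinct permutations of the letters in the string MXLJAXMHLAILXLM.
15! / (1! × 4! × 3! × 2! × 1! × 3! × 1!) = 756756000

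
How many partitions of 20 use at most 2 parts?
By conjugation, equals partitions of 20 into parts ≤ 2. Let r_j(i) = number of partitions of i into parts ≤ j, for i = 0..20. r_1(i) = 1 for all i; r_j(i) = r_{j-1}(i) + r_j(i-j). Rows j = 2..2: ≤2: 1 1 2 2 3 3 4 4 5 5 6 6 7 7 8 8 9 9 10 10 11. r_2(20) = 11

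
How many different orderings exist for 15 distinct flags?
15! = 1307674368000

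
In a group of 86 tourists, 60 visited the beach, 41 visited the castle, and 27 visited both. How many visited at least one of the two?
|A∪B| = |A| + |B| - |A∩B| = 60 + 41 - 27 = 74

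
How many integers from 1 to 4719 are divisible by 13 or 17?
⌊4719/13⌋ + ⌊4719/17⌋ - ⌊4719/221⌋ = 363 + 277 - 21 = 619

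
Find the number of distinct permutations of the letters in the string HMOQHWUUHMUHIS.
14! / (1! × 1! × 3! × 1! × 2! × 4! × 1! × 1!) = 302702400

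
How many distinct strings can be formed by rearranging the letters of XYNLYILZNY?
10! / (1! × 1! × 2! × 1! × 3! × 2!) = 151200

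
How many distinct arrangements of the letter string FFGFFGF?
7! / (2! × 5!) = 21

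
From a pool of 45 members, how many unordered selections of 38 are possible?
C(45,38) = 45!/(38!×7!) = 45379620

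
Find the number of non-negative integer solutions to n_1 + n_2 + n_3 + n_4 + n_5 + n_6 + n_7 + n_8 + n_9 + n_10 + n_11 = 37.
C(37+11-1, 11-1) = C(47, 10) = 5178066751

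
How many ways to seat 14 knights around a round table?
Circular: fix one position, arrange the rest. (14-1)! = 6227020800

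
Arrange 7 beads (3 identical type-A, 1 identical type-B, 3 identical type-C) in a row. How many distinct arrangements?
7! / (3! × 1! × 3!) = 140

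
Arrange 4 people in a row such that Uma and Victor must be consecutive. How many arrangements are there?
Treat the 2 as one block: (4-2+1)! × 2! = 6 × 2 = 12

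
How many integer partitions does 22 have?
Pentagonal recurrence p(n) = p(n-1) + p(n-2) - p(n-5) - p(n-7) + p(n-12) + p(n-15) - ... gives p(0..21) = 1, 1, 2, 3, 5, 7, 11, 15, 22, 30, 42, 56, 77, 101, 135, 176, 231, 297, 385, 490, 627, 792. p(22) = p(21) + p(20) - p(17) - p(15) + p(10) + p(7) - p(0) = 792 + 627 - 297 - 176 + 42 + 15 - 1 = 1002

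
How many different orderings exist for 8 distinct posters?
8! = 40320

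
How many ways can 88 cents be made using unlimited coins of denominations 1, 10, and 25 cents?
Coefficient of x^88 in 1/(1-x^1) · 1/(1-x^10) · 1/(1-x^25). Case on j = number of 25-cent coins (j = 0..3); remainder r = 88 - 25j is made from {1,10} in ⌊r/10⌋+1 ways. r = 88, 63, 38, 13 → 9 + 7 + 4 + 2 = 22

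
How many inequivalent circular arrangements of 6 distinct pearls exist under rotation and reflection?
(6-1)!/2 = 120/2 = 60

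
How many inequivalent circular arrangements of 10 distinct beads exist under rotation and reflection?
(10-1)!/2 = 362880/2 = 181440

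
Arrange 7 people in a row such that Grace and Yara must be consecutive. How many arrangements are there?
Treat the 2 as one block: (7-2+1)! × 2! = 720 × 2 = 1440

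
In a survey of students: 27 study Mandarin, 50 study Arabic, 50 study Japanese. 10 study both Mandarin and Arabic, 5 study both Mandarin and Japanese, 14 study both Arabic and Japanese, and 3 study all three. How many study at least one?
|A∪B∪C| = 27+50+50-10-5-14+3 = 101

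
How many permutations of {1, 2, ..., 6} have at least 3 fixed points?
Exactly j fixed points: C(6,j)·!(6-j); sum over j ≥ 3 (derangement numbers via !m = (m-1)·(!(m-1) + !(m-2)): !0..!3 = 1, 0, 1, 2). Σ_{j=3}^{6} C(6,j)·!(6-j) = C(6,3)·!3 + C(6,4)·!2 + C(6,5)·!1 + C(6,6)·!0 = 20·2 + 15·1 + 6·0 + 1·1 = 56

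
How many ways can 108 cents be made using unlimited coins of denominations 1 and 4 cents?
Coefficient of x^108 in 1/(1-x^1) · 1/(1-x^4). Use j coins of 4 for j = 0..⌊108/4⌋ = 27, the rest in 1s: 27 + 1 = 28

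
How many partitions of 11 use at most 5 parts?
By conjugation, equals partitions of 11 into parts ≤ 5. Let r_j(i) = number of partitions of i into parts ≤ j, for i = 0..11. r_1(i) = 1 for all i; r_j(i) = r_{j-1}(i) + r_j(i-j). Rows j = 2..5: ≤2: 1 1 2 2 3 3 4 4 5 5 6 6; ≤3: 1 1 2 3 4 5 7 8 10 12 14 16; ≤4: 1 1 2 3 5 6 9 11 15 18 23 27; ≤5: 1 1 2 3 5 7 10 13 18 23 30 37. r_5(11) = 37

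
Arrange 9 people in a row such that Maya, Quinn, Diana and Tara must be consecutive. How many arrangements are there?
Treat the 4 as one block: (9-4+1)! × 4! = 720 × 24 = 17280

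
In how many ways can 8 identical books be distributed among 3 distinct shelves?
C(8+3-1, 3-1) = C(10, 2) = 45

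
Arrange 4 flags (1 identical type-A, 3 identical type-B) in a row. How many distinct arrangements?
4! / (1! × 3!) = 4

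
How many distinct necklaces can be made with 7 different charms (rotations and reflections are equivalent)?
(7-1)!/2 = 720/2 = 360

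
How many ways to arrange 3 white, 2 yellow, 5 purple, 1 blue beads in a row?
11! / (3! × 2! × 5! × 1!) = 27720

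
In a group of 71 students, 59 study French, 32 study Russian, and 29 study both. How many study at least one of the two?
|A∪B| = |A| + |B| - |A∩B| = 59 + 32 - 29 = 62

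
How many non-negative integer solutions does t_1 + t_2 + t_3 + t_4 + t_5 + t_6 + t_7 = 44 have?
C(44+7-1, 7-1) = C(50, 6) = 15890700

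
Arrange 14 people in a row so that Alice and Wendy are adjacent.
Treat as block: (14-1)! × 2! = 6227020800 × 2 = 12454041600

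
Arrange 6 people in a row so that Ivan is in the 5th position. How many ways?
Fix one position: (6-1)! = 120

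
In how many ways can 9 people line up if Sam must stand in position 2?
Fix one position: (9-1)! = 40320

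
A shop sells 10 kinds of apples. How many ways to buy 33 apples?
C(33+10-1, 10-1) = C(42, 9) = 445891810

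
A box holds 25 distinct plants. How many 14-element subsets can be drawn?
C(25,14) = 25!/(14!×11!) = 4457400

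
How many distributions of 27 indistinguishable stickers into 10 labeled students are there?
C(27+10-1, 10-1) = C(36, 9) = 94143280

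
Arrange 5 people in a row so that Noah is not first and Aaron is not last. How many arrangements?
By inclusion-exclusion: 5! - 2×(5-1)! + (5-2)! = 120 - 48 + 6 = 78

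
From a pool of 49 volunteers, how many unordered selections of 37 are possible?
C(49,37) = 49!/(37!×12!) = 92263734836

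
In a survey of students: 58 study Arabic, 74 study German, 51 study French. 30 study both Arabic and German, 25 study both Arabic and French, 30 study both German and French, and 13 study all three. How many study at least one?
|A∪B∪C| = 58+74+51-30-25-30+13 = 111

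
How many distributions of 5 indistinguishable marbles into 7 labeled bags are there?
C(5+7-1, 7-1) = C(11, 6) = 462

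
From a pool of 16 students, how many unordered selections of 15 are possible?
C(16,15) = 16!/(15!×1!) = 16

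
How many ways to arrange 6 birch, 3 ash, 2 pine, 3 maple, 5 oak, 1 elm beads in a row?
20! / (6! × 3! × 2! × 3! × 5! × 1!) = 391091500800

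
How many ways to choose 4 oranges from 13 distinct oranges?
C(13,4) = 13!/(4!×9!) = 715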